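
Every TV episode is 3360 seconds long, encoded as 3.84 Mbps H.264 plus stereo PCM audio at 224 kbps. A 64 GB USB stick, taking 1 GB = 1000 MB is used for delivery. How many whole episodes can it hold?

Audio: 224 kbps = 0.224 Mbps.
Total bitrate: 4.064 Mbps.
Per item: 4.064 Mbps × 3360 s = 13,655 Mb = 1,707 MB.
Capacity: 64 GB = 512,000 Mb; 37.50 items → 37 complete.

37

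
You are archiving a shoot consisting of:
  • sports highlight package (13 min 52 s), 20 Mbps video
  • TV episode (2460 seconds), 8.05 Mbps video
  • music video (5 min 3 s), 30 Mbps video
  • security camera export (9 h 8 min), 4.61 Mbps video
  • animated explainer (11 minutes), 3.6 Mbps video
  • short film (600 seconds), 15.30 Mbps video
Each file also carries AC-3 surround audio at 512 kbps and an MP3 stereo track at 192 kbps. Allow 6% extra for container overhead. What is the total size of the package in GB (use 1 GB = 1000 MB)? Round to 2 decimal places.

Audio total: 512 + 192 = 704 kbps = 0.704 Mbps.
sports highlight package: 20.704 Mbps × 832 s × 1.06 = 18259.3 Mb
TV episode: 8.754 Mbps × 2460 s × 1.06 = 22826.9 Mb
music video: 30.704 Mbps × 303 s × 1.06 = 9861.5 Mb
security camera export: 5.314 Mbps × 32880 s × 1.06 = 185207.8 Mb
animated explainer: 4.304 Mbps × 660 s × 1.06 = 3011.1 Mb
short film: 16.004 Mbps × 600 s × 1.06 = 10178.5 Mb
Total: 249345.1 Mb = 31168.1 MB.
= 31.17 GB.

31.17 GB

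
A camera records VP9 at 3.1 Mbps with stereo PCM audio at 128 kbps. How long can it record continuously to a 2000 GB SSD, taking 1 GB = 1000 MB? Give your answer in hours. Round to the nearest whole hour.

1377 hours

Audio: 128 kbps = 0.128 Mbps.
Total bitrate: 3.1 + 0.128 = 3.228 Mbps.
Capacity: 2000 GB = 16,000,000 Mb.
Recording time: 16,000,000 / 3.228 = 4,956,629 s ≈ 1,377 hours.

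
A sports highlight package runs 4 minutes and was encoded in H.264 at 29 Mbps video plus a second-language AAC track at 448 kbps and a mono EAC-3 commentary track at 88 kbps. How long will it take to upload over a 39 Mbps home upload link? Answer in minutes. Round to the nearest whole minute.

3 minutes

4 min = 240 s
Audio total: 448 + 88 = 536 kbps = 0.536 Mbps.
Total bitrate: 29.536 Mbps.
File: 29.536 Mbps × 240 s = 7088.6 Mb.
At 39 Mbps: 7088.6 / 39 = 181.8 s ≈ 3.03 minutes.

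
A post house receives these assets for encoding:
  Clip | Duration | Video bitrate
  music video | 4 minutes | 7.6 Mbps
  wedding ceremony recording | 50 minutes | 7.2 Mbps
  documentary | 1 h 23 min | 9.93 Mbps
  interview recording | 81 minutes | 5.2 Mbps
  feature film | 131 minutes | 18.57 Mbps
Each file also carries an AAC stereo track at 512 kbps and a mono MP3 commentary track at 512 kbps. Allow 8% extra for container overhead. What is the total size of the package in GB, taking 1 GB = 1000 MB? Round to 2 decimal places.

35.85 GB

Audio total: 512 + 512 = 1024 kbps = 1.024 Mbps.
music video: 8.624 Mbps × 240 s × 1.08 = 2235.3 Mb
wedding ceremony recording: 8.224 Mbps × 3000 s × 1.08 = 26645.8 Mb
documentary: 10.954 Mbps × 4980 s × 1.08 = 58915.0 Mb
interview recording: 6.224 Mbps × 4860 s × 1.08 = 32668.5 Mb
feature film: 19.594 Mbps × 7860 s × 1.08 = 166329.5 Mb
Total: 286794.2 Mb = 35849.3 MB.
= 35.85 GB.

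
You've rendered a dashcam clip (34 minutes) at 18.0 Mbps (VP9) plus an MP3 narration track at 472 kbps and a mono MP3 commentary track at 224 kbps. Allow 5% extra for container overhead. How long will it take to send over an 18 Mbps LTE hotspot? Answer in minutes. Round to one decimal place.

37.1 minutes

34 min = 2040 s
Audio total: 472 + 224 = 696 kbps = 0.696 Mbps.
Total bitrate: 18.696 Mbps.
File: 18.696 Mbps × 2040 s = 38139.8 Mb.
With 5% container overhead: ×1.05. → 40046.8 Mb.
At 18 Mbps: 40046.8 / 18 = 2224.8 s ≈ 37.1 minutes.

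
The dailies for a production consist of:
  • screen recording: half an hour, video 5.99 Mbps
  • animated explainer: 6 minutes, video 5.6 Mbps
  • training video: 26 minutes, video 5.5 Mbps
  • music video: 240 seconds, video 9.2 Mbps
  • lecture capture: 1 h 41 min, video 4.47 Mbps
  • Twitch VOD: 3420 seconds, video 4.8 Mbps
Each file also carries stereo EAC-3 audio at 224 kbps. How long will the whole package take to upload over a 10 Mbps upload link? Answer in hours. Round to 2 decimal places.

1.95 hours

Audio: 224 kbps = 0.224 Mbps.
screen recording: 6.214 Mbps × 1800 s = 11185.2 Mb
animated explainer: 5.824 Mbps × 360 s = 2096.6 Mb
training video: 5.724 Mbps × 1560 s = 8929.4 Mb
music video: 9.424 Mbps × 240 s = 2261.8 Mb
lecture capture: 4.694 Mbps × 6060 s = 28445.6 Mb
Twitch VOD: 5.024 Mbps × 3420 s = 17182.1 Mb
Total: 70100.8 Mb = 8762.6 MB.
At 10 Mbps: 70100.8 / 10 = 7010 s ≈ 1.95 hours.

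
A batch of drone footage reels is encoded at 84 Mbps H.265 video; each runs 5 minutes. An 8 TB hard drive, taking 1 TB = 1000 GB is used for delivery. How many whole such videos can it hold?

2539

5 min = 300 s
Per item: 84.000 Mbps × 300 s = 25,200 Mb = 3,150 MB.
Capacity: 8 TB = 64,000,000 Mb; 2539.68 items → 2539 complete.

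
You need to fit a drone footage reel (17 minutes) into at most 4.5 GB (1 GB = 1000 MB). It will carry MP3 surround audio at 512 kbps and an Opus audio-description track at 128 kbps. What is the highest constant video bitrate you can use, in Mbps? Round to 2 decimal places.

34.65 Mbps

Budget: 4.5 GB = 36000.0 Mb.
17 min = 1020 s
Total bitrate budget: 36000.0 Mb / 1020 s = 35.294 Mbps.
Audio total: 512 + 128 = 640 kbps = 0.640 Mbps.
Video: 35.294 − 0.640 = 34.654 Mbps.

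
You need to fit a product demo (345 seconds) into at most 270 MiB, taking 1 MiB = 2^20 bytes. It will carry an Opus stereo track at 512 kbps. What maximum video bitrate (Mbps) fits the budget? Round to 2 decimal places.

6.05 Mbps

Budget: 270 MiB = 2264.9 Mb.
Total bitrate budget: 2264.9 Mb / 345 s = 6.565 Mbps.
Audio: 512 kbps = 0.512 Mbps.
Video: 6.565 − 0.512 = 6.053 Mbps.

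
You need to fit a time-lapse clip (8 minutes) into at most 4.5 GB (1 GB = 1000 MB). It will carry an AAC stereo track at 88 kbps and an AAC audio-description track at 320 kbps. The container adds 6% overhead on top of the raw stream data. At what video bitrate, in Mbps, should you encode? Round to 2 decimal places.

Budget: 4.5 GB = 36000.0 Mb.
Stream payload after overhead: 36000.0 / 1.06 = 33962.3 Mb.
8 min = 480 s
Total bitrate budget: 33962.3 Mb / 480 s = 70.755 Mbps.
Audio total: 88 + 320 = 408 kbps = 0.408 Mbps.
Video: 70.755 − 0.408 = 70.347 Mbps.

70.35 Mbps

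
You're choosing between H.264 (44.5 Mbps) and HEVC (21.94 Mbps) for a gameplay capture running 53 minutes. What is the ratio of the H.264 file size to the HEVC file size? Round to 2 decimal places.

2.03

53 min = 3180 s
H.264: 44.500 Mbps × 3180 s = 141510.0 Mb = 17.689 GB.
HEVC: 21.940 Mbps × 3180 s = 69769.2 Mb = 8.721 GB.
Ratio: 17.689 / 8.721 = 2.028.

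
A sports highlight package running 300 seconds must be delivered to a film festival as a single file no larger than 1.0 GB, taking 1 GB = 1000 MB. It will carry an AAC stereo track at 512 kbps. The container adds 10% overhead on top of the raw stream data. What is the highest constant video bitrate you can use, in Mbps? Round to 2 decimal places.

23.73 Mbps

Budget: 1.0 GB = 8000.0 Mb.
Stream payload after overhead: 8000.0 / 1.10 = 7272.7 Mb.
Total bitrate budget: 7272.7 Mb / 300 s = 24.242 Mbps.
Audio: 512 kbps = 0.512 Mbps.
Video: 24.242 − 0.512 = 23.730 Mbps.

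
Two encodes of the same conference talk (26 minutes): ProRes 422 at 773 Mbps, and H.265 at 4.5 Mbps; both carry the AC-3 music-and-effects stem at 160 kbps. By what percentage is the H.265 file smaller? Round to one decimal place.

99.4%

26 min = 1560 s
Audio: 160 kbps = 0.160 Mbps.
ProRes 422: 773.160 Mbps × 1560 s = 1206129.6 Mb = 150.766 GB.
H.265: 4.660 Mbps × 1560 s = 7269.6 Mb = 0.909 GB.
Reduction: (1 − 0.909/150.766) × 100 = 99.40%.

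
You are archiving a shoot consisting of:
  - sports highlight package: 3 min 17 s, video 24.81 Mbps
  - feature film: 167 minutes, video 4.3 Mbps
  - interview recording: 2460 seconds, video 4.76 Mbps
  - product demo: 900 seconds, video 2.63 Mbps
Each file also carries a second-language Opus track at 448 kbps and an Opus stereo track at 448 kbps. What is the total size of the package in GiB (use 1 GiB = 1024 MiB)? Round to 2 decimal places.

8.64 GiB

Audio total: 448 + 448 = 896 kbps = 0.896 Mbps.
sports highlight package: 25.706 Mbps × 197 s = 5064.1 Mb
feature film: 5.196 Mbps × 10020 s = 52063.9 Mb
interview recording: 5.656 Mbps × 2460 s = 13913.8 Mb
product demo: 3.526 Mbps × 900 s = 3173.4 Mb
Total: 74215.2 Mb = 9276.9 MB.
= 8.640 GiB.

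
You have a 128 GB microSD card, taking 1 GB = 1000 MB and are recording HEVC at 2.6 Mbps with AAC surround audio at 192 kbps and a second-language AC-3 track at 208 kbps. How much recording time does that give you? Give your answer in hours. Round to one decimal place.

Audio total: 192 + 208 = 400 kbps = 0.400 Mbps.
Total bitrate: 2.6 + 0.400 = 3.000 Mbps.
Capacity: 128 GB = 1,024,000 Mb.
Recording time: 1,024,000 / 3.000 = 341,333 s ≈ 94.8 hours.

94.8 hours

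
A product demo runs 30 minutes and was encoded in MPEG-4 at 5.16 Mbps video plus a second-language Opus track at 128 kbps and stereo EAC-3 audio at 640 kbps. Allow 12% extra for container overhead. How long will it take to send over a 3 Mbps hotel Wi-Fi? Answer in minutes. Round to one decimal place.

30 min = 1800 s
Audio total: 128 + 640 = 768 kbps = 0.768 Mbps.
Total bitrate: 5.928 Mbps.
File: 5.928 Mbps × 1800 s = 10670.4 Mb.
With 12% container overhead: ×1.12. → 11950.8 Mb.
At 3 Mbps: 11950.8 / 3 = 3983.6 s ≈ 66.4 minutes.

66.4 minutes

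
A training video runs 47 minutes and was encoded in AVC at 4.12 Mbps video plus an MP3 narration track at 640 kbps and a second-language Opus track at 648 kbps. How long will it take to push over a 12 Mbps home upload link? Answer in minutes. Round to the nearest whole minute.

21 minutes

47 min = 2820 s
Audio total: 640 + 648 = 1288 kbps = 1.288 Mbps.
Total bitrate: 5.408 Mbps.
File: 5.408 Mbps × 2820 s = 15250.6 Mb.
At 12 Mbps: 15250.6 / 12 = 1270.9 s ≈ 21.2 minutes.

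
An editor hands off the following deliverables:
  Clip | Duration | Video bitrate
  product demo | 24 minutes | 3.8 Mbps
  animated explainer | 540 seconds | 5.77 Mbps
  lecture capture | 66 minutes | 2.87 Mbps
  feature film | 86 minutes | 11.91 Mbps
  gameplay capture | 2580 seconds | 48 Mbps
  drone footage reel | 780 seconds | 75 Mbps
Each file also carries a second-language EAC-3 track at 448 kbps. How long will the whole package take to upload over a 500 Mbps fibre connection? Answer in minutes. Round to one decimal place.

9.0 minutes

Audio: 448 kbps = 0.448 Mbps.
product demo: 4.248 Mbps × 1440 s = 6117.1 Mb
animated explainer: 6.218 Mbps × 540 s = 3357.7 Mb
lecture capture: 3.318 Mbps × 3960 s = 13139.3 Mb
feature film: 12.358 Mbps × 5160 s = 63767.3 Mb
gameplay capture: 48.448 Mbps × 2580 s = 124995.8 Mb
drone footage reel: 75.448 Mbps × 780 s = 58849.4 Mb
Total: 270226.7 Mb = 33778.3 MB.
At 500 Mbps: 270226.7 / 500 = 540 s ≈ 9.01 minutes.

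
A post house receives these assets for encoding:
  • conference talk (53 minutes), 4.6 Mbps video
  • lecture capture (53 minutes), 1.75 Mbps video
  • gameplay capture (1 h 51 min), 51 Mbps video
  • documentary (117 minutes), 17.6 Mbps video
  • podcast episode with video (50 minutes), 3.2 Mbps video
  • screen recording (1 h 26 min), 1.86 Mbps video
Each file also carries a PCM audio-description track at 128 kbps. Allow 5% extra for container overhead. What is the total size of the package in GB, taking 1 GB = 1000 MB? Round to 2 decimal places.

Audio: 128 kbps = 0.128 Mbps.
conference talk: 4.728 Mbps × 3180 s × 1.05 = 15786.8 Mb
lecture capture: 1.878 Mbps × 3180 s × 1.05 = 6270.6 Mb
gameplay capture: 51.128 Mbps × 6660 s × 1.05 = 357538.1 Mb
documentary: 17.728 Mbps × 7020 s × 1.05 = 130673.1 Mb
podcast episode with video: 3.328 Mbps × 3000 s × 1.05 = 10483.2 Mb
screen recording: 1.988 Mbps × 5160 s × 1.05 = 10771.0 Mb
Total: 531522.8 Mb = 66440.4 MB.
= 66.44 GB.

66.44 GB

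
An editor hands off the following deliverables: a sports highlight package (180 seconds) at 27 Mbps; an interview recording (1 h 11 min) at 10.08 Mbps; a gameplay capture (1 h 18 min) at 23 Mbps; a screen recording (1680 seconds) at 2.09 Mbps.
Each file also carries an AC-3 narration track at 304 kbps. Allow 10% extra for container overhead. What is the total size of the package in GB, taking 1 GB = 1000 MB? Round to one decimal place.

Audio: 304 kbps = 0.304 Mbps.
sports highlight package: 27.304 Mbps × 180 s × 1.10 = 5406.2 Mb
interview recording: 10.384 Mbps × 4260 s × 1.10 = 48659.4 Mb
gameplay capture: 23.304 Mbps × 4680 s × 1.10 = 119969.0 Mb
screen recording: 2.394 Mbps × 1680 s × 1.10 = 4424.1 Mb
Total: 178458.7 Mb = 22307.3 MB.
= 22.31 GB.

22.3 GB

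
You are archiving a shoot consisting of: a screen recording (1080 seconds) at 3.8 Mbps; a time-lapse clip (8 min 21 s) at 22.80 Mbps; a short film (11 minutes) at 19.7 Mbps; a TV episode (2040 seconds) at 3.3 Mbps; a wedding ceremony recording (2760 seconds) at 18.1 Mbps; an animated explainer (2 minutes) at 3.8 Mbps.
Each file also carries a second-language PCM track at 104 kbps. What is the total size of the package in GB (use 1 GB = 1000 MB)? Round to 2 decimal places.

10.80 GB

Audio: 104 kbps = 0.104 Mbps.
screen recording: 3.904 Mbps × 1080 s = 4216.3 Mb
time-lapse clip: 22.904 Mbps × 501 s = 11474.9 Mb
short film: 19.804 Mbps × 660 s = 13070.6 Mb
TV episode: 3.404 Mbps × 2040 s = 6944.2 Mb
wedding ceremony recording: 18.204 Mbps × 2760 s = 50243.0 Mb
animated explainer: 3.904 Mbps × 120 s = 468.5 Mb
Total: 86417.5 Mb = 10802.2 MB.
= 10.80 GB.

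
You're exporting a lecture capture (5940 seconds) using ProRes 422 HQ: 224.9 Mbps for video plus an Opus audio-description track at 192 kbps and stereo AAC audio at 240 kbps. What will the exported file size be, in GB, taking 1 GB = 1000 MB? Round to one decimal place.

Audio total: 192 + 240 = 432 kbps = 0.432 Mbps.
Total bitrate: 224.9 + 0.432 = 225.332 Mbps.
Stream data: 225.332 Mbps × 5940 s = 1338472.1 Mb.
1,338,472 Mb ÷ 8 = 167,309 MB → 167.3 GB.

167.3 GB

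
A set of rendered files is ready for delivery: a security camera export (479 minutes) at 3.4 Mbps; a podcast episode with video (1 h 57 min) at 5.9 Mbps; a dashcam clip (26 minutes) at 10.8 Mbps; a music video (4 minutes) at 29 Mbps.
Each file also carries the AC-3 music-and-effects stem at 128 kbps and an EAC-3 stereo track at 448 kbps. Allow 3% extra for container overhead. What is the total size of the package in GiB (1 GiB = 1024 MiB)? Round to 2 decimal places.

22.13 GiB

Audio total: 128 + 448 = 576 kbps = 0.576 Mbps.
security camera export: 3.976 Mbps × 28740 s × 1.03 = 117698.3 Mb
podcast episode with video: 6.476 Mbps × 7020 s × 1.03 = 46825.4 Mb
dashcam clip: 11.376 Mbps × 1560 s × 1.03 = 18279.0 Mb
music video: 29.576 Mbps × 240 s × 1.03 = 7311.2 Mb
Total: 190113.9 Mb = 23764.2 MB.
= 22.13 GiB.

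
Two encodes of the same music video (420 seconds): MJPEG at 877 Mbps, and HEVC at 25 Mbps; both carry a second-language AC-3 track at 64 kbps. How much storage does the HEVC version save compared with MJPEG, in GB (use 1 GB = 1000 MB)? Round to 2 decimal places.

Audio: 64 kbps = 0.064 Mbps.
MJPEG: 877.064 Mbps × 420 s = 368366.9 Mb = 46.046 GB.
HEVC: 25.064 Mbps × 420 s = 10526.9 Mb = 1.316 GB.
Saving: 46.046 − 1.316 = 44.730 GB.

44.73 GB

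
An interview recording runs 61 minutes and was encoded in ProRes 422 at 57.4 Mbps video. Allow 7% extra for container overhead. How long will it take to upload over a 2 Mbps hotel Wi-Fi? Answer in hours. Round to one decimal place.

61 min = 3660 s
File: 57.400 Mbps × 3660 s = 210084.0 Mb.
With 7% container overhead: ×1.07. → 224789.9 Mb.
At 2 Mbps: 224789.9 / 2 = 112394.9 s ≈ 31.2 hours.

31.2 hours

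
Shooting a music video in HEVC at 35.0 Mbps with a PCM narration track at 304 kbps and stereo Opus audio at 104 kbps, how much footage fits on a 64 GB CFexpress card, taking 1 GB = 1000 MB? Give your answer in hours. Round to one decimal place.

Audio total: 304 + 104 = 408 kbps = 0.408 Mbps.
Total bitrate: 35.0 + 0.408 = 35.408 Mbps.
Capacity: 64 GB = 512,000 Mb.
Recording time: 512,000 / 35.408 = 14,460 s ≈ 4.02 hours.

4.0 hours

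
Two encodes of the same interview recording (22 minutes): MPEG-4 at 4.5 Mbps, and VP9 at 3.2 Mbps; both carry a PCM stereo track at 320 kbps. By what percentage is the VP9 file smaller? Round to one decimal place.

22 min = 1320 s
Audio: 320 kbps = 0.320 Mbps.
MPEG-4: 4.820 Mbps × 1320 s = 6362.4 Mb = 0.741 GiB.
VP9: 3.520 Mbps × 1320 s = 4646.4 Mb = 0.541 GiB.
Reduction: (1 − 0.541/0.741) × 100 = 26.97%.

27.0%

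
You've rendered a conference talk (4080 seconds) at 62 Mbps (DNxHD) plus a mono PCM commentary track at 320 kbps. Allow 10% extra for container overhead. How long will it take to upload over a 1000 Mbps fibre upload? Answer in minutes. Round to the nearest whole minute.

Audio: 320 kbps = 0.320 Mbps.
Total bitrate: 62.320 Mbps.
File: 62.320 Mbps × 4080 s = 254265.6 Mb.
With 10% container overhead: ×1.10. → 279692.2 Mb.
At 1000 Mbps: 279692.2 / 1000 = 279.7 s ≈ 4.66 minutes.

5 minutes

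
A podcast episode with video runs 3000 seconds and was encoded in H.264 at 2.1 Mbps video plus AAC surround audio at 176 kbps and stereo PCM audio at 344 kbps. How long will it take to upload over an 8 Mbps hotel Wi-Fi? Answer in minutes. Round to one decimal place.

Audio total: 176 + 344 = 520 kbps = 0.520 Mbps.
Total bitrate: 2.620 Mbps.
File: 2.620 Mbps × 3000 s = 7860.0 Mb.
At 8 Mbps: 7860.0 / 8 = 982.5 s ≈ 16.4 minutes.

16.4 minutes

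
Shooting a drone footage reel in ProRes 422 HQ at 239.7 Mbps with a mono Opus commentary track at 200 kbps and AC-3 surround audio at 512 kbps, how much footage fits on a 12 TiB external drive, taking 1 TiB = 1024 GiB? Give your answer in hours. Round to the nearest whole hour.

Audio total: 200 + 512 = 712 kbps = 0.712 Mbps.
Total bitrate: 239.7 + 0.712 = 240.412 Mbps.
Capacity: 12 TiB = 105,553,116 Mb.
Recording time: 105,553,116 / 240.412 = 439,051 s ≈ 122 hours.

122 hours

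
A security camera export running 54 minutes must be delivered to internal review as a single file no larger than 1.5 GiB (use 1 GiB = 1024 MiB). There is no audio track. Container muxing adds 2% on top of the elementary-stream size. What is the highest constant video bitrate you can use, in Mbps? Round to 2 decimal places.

Budget: 1.5 GiB = 12884.9 Mb.
Stream payload after overhead: 12884.9 / 1.02 = 12632.3 Mb.
54 min = 3240 s
Total bitrate budget: 12632.3 Mb / 3240 s = 3.899 Mbps.

3.90 Mbps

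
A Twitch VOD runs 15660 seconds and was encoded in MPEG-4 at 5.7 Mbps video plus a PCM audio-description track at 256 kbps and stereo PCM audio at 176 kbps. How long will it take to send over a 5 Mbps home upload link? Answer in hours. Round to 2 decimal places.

Audio total: 256 + 176 = 432 kbps = 0.432 Mbps.
Total bitrate: 6.132 Mbps.
File: 6.132 Mbps × 15660 s = 96027.1 Mb.
At 5 Mbps: 96027.1 / 5 = 19205.4 s ≈ 5.33 hours.

5.33 hours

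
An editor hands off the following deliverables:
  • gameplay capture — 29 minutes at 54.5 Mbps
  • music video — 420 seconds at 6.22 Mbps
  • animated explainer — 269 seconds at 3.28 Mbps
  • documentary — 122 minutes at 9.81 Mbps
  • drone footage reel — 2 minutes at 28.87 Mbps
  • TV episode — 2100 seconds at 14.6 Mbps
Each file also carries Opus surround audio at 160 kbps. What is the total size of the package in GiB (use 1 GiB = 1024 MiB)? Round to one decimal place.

24.0 GiB

Audio: 160 kbps = 0.160 Mbps.
gameplay capture: 54.660 Mbps × 1740 s = 95108.4 Mb
music video: 6.380 Mbps × 420 s = 2679.6 Mb
animated explainer: 3.440 Mbps × 269 s = 925.4 Mb
documentary: 9.970 Mbps × 7320 s = 72980.4 Mb
drone footage reel: 29.030 Mbps × 120 s = 3483.6 Mb
TV episode: 14.760 Mbps × 2100 s = 30996.0 Mb
Total: 206173.4 Mb = 25771.7 MB.
= 24.00 GiB.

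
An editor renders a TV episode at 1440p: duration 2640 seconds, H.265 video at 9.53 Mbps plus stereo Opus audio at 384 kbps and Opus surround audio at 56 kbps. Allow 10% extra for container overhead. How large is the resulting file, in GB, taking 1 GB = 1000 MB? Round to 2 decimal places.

Audio total: 384 + 56 = 440 kbps = 0.440 Mbps.
Total bitrate: 9.53 + 0.440 = 9.970 Mbps.
Stream data: 9.970 Mbps × 2640 s = 26320.8 Mb.
With 10% container overhead: ×1.10.
28,953 Mb ÷ 8 = 3,619 MB → 3.619 GB.

3.62 GB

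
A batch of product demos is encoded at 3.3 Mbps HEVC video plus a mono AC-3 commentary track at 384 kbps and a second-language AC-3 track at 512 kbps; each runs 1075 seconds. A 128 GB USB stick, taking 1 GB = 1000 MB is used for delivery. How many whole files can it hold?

Audio total: 384 + 512 = 896 kbps = 0.896 Mbps.
Total bitrate: 4.196 Mbps.
Per item: 4.196 Mbps × 1075 s = 4,511 Mb = 563.8 MB.
Capacity: 128 GB = 1,024,000 Mb; 227.02 items → 227 complete.

227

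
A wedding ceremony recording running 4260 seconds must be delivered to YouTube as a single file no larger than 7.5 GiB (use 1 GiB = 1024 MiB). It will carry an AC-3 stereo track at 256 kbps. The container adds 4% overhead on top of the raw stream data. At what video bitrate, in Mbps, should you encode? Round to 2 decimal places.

Budget: 7.5 GiB = 64424.5 Mb.
Stream payload after overhead: 64424.5 / 1.04 = 61946.6 Mb.
Total bitrate budget: 61946.6 Mb / 4260 s = 14.541 Mbps.
Audio: 256 kbps = 0.256 Mbps.
Video: 14.541 − 0.256 = 14.285 Mbps.

14.29 Mbps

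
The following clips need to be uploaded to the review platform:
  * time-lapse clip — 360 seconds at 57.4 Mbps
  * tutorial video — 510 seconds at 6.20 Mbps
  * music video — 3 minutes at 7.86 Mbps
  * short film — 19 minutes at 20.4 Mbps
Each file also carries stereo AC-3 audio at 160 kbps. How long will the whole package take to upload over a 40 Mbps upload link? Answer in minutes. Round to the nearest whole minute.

20 minutes

Audio: 160 kbps = 0.160 Mbps.
time-lapse clip: 57.560 Mbps × 360 s = 20721.6 Mb
tutorial video: 6.360 Mbps × 510 s = 3243.6 Mb
music video: 8.020 Mbps × 180 s = 1443.6 Mb
short film: 20.560 Mbps × 1140 s = 23438.4 Mb
Total: 48847.2 Mb = 6105.9 MB.
At 40 Mbps: 48847.2 / 40 = 1221 s ≈ 20.4 minutes.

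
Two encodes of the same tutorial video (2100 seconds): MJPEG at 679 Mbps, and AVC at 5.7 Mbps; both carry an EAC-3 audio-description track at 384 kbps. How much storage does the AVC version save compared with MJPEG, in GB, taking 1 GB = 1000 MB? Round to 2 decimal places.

Audio: 384 kbps = 0.384 Mbps.
MJPEG: 679.384 Mbps × 2100 s = 1426706.4 Mb = 178.338 GB.
AVC: 6.084 Mbps × 2100 s = 12776.4 Mb = 1.597 GB.
Saving: 178.338 − 1.597 = 176.741 GB.

176.74 GB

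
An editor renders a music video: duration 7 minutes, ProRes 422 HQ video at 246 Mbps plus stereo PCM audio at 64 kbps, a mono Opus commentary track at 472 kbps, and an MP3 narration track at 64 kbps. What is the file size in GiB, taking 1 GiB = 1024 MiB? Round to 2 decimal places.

7 min = 420 s
Audio total: 64 + 472 + 64 = 600 kbps = 0.600 Mbps.
Total bitrate: 246 + 0.600 = 246.600 Mbps.
Stream data: 246.600 Mbps × 420 s = 103572.0 Mb.
103,572 Mb = 12,946,500,000 bytes ÷ 1,073,741,824 = 12.06 GiB.

12.06 GiB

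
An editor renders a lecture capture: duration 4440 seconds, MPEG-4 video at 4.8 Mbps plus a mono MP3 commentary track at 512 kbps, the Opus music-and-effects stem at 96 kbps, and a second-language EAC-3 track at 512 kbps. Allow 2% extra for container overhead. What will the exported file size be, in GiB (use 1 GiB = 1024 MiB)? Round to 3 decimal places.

3.121 GiB

Audio total: 512 + 96 + 512 = 1120 kbps = 1.120 Mbps.
Total bitrate: 4.8 + 1.120 = 5.920 Mbps.
Stream data: 5.920 Mbps × 4440 s = 26284.8 Mb.
With 2% container overhead: ×1.02.
26,810 Mb = 3,351,312,000 bytes ÷ 1,073,741,824 = 3.121 GiB.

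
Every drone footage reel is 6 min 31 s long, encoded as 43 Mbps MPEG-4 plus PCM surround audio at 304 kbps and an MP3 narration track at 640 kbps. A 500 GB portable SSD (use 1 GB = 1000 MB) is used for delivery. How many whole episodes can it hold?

232

6 min 31 s = 391 s
Audio total: 304 + 640 = 944 kbps = 0.944 Mbps.
Total bitrate: 43.944 Mbps.
Per item: 43.944 Mbps × 391 s = 17,182 Mb = 2,148 MB.
Capacity: 500 GB = 4,000,000 Mb; 232.80 items → 232 complete.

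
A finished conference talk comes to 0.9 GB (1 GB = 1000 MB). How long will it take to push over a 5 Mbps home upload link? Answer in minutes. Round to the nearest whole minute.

24 minutes

File: 0.9 GB = 7200.0 Mb.
At 5 Mbps: 7200.0 / 5 = 1440.0 s ≈ 24 minutes.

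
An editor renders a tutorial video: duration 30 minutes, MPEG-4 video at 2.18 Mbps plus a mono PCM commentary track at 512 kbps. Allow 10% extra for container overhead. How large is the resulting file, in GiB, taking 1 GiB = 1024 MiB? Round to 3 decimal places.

0.621 GiB

30 min = 1800 s
Audio: 512 kbps = 0.512 Mbps.
Total bitrate: 2.18 + 0.512 = 2.692 Mbps.
Stream data: 2.692 Mbps × 1800 s = 4845.6 Mb.
With 10% container overhead: ×1.10.
5,330 Mb = 666,270,000 bytes ÷ 1,073,741,824 = 0.6205 GiB.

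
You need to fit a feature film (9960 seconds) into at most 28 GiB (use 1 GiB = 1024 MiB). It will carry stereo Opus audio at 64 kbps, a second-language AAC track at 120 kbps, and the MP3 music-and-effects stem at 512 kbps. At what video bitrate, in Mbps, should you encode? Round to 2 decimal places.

Budget: 28 GiB = 240518.2 Mb.
Total bitrate budget: 240518.2 Mb / 9960 s = 24.148 Mbps.
Audio total: 64 + 120 + 512 = 696 kbps = 0.696 Mbps.
Video: 24.148 − 0.696 = 23.452 Mbps.

23.45 Mbps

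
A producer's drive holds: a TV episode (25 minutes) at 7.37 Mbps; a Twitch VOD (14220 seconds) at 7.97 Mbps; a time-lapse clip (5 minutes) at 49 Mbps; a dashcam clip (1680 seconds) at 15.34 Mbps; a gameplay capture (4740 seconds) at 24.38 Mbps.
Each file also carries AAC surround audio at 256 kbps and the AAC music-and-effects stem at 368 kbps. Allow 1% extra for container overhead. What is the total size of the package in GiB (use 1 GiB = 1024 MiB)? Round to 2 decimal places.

Audio total: 256 + 368 = 624 kbps = 0.624 Mbps.
TV episode: 7.994 Mbps × 1500 s × 1.01 = 12110.9 Mb
Twitch VOD: 8.594 Mbps × 14220 s × 1.01 = 123428.7 Mb
time-lapse clip: 49.624 Mbps × 300 s × 1.01 = 15036.1 Mb
dashcam clip: 15.964 Mbps × 1680 s × 1.01 = 27087.7 Mb
gameplay capture: 25.004 Mbps × 4740 s × 1.01 = 119704.1 Mb
Total: 297367.6 Mb = 37170.9 MB.
= 34.62 GiB.

34.62 GiB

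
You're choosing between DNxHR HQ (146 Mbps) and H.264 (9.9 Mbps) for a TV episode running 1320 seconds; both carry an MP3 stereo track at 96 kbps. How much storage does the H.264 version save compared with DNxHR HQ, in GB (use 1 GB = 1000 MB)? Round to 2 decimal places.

Audio: 96 kbps = 0.096 Mbps.
DNxHR HQ: 146.096 Mbps × 1320 s = 192846.7 Mb = 24.106 GB.
H.264: 9.996 Mbps × 1320 s = 13194.7 Mb = 1.649 GB.
Saving: 24.106 − 1.649 = 22.456 GB.

22.46 GB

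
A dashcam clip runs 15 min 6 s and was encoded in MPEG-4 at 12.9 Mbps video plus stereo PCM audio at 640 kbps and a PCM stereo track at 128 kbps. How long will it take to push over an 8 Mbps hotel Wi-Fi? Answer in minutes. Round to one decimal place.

25.8 minutes

15 min 6 s = 906 s
Audio total: 640 + 128 = 768 kbps = 0.768 Mbps.
Total bitrate: 13.668 Mbps.
File: 13.668 Mbps × 906 s = 12383.2 Mb.
At 8 Mbps: 12383.2 / 8 = 1547.9 s ≈ 25.8 minutes.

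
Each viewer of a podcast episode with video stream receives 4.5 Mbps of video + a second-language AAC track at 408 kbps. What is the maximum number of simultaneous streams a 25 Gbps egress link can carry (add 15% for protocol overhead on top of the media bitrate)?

4429

Audio: 408 kbps = 0.408 Mbps.
Per-viewer media rate: 4.908 Mbps.
On the wire with 15% overhead: 5.644 Mbps.
25 Gbps = 25,000 Mbps; 25,000 / 5.644 = 4429.33 → 4429 viewers.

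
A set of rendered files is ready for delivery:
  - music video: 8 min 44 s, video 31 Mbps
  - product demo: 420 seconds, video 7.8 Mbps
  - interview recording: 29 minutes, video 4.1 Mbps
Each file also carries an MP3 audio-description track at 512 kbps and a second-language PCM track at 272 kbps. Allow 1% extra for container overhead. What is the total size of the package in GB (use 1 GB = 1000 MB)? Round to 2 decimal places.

3.63 GB

Audio total: 512 + 272 = 784 kbps = 0.784 Mbps.
music video: 31.784 Mbps × 524 s × 1.01 = 16821.4 Mb
product demo: 8.584 Mbps × 420 s × 1.01 = 3641.3 Mb
interview recording: 4.884 Mbps × 1740 s × 1.01 = 8583.1 Mb
Total: 29045.8 Mb = 3630.7 MB.
= 3.631 GB.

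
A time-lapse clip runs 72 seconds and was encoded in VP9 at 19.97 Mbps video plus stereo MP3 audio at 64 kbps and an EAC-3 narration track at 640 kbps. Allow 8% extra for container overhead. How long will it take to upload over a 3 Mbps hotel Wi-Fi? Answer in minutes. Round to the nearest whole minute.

Audio total: 64 + 640 = 704 kbps = 0.704 Mbps.
Total bitrate: 20.674 Mbps.
File: 20.674 Mbps × 72 s = 1488.5 Mb.
With 8% container overhead: ×1.08. → 1607.6 Mb.
At 3 Mbps: 1607.6 / 3 = 535.9 s ≈ 8.93 minutes.

9 minutes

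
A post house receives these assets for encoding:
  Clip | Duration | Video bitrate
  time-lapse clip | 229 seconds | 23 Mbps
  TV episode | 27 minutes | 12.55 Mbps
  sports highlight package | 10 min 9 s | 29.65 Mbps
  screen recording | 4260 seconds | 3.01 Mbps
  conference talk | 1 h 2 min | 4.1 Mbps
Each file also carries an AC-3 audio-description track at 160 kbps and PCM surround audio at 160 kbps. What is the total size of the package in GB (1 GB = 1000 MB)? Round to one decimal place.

9.4 GB

Audio total: 160 + 160 = 320 kbps = 0.320 Mbps.
time-lapse clip: 23.320 Mbps × 229 s = 5340.3 Mb
TV episode: 12.870 Mbps × 1620 s = 20849.4 Mb
sports highlight package: 29.970 Mbps × 609 s = 18251.7 Mb
screen recording: 3.330 Mbps × 4260 s = 14185.8 Mb
conference talk: 4.420 Mbps × 3720 s = 16442.4 Mb
Total: 75069.6 Mb = 9383.7 MB.
= 9.384 GB.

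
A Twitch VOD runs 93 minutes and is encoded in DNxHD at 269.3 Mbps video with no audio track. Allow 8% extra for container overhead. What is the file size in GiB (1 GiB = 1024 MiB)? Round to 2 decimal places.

93 min = 5580 s
Total bitrate: 269.3 Mbps.
Stream data: 269.300 Mbps × 5580 s = 1502694.0 Mb.
With 8% container overhead: ×1.08.
1,622,910 Mb = 202,863,690,000 bytes ÷ 1,073,741,824 = 188.9 GiB.

188.93 GiB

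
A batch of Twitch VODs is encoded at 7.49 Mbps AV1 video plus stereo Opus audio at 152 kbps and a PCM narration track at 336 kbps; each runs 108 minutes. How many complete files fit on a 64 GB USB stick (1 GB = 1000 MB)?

9

108 min = 6480 s
Audio total: 152 + 336 = 488 kbps = 0.488 Mbps.
Total bitrate: 7.978 Mbps.
Per item: 7.978 Mbps × 6480 s = 51,697 Mb = 6,462 MB.
Capacity: 64 GB = 512,000 Mb; 9.90 items → 9 complete.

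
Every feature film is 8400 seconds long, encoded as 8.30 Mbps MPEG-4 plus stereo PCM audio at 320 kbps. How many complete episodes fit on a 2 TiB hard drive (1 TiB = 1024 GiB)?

242

Audio: 320 kbps = 0.320 Mbps.
Total bitrate: 8.620 Mbps.
Per item: 8.620 Mbps × 8400 s = 72,408 Mb = 9,051 MB.
Capacity: 2 TiB = 17,592,186 Mb; 242.96 items → 242 complete.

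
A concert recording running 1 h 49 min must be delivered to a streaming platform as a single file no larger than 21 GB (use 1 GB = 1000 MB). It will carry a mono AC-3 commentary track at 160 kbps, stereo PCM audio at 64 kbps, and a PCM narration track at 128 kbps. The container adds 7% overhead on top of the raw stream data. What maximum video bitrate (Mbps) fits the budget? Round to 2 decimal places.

Budget: 21 GB = 168000.0 Mb.
Stream payload after overhead: 168000.0 / 1.07 = 157009.3 Mb.
1 h 49 min = 109 min = 6540 s
Total bitrate budget: 157009.3 Mb / 6540 s = 24.008 Mbps.
Audio total: 160 + 64 + 128 = 352 kbps = 0.352 Mbps.
Video: 24.008 − 0.352 = 23.656 Mbps.

23.66 Mbps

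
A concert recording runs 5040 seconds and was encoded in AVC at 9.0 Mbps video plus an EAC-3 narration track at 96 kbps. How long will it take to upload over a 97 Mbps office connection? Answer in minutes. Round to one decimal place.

Audio: 96 kbps = 0.096 Mbps.
Total bitrate: 9.096 Mbps.
File: 9.096 Mbps × 5040 s = 45843.8 Mb.
At 97 Mbps: 45843.8 / 97 = 472.6 s ≈ 7.88 minutes.

7.9 minutes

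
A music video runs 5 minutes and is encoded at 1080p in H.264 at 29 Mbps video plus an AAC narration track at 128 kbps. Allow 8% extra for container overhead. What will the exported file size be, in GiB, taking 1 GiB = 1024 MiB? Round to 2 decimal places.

5 min = 300 s
Audio: 128 kbps = 0.128 Mbps.
Total bitrate: 29 + 0.128 = 29.128 Mbps.
Stream data: 29.128 Mbps × 300 s = 8738.4 Mb.
With 8% container overhead: ×1.08.
9,437 Mb = 1,179,684,000 bytes ÷ 1,073,741,824 = 1.099 GiB.

1.10 GiB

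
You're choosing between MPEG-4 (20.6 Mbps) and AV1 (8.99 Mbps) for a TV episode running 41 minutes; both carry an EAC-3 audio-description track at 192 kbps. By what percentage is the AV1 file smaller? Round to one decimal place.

41 min = 2460 s
Audio: 192 kbps = 0.192 Mbps.
MPEG-4: 20.792 Mbps × 2460 s = 51148.3 Mb = 5.954 GiB.
AV1: 9.182 Mbps × 2460 s = 22587.7 Mb = 2.630 GiB.
Reduction: (1 − 2.630/5.954) × 100 = 55.84%.

55.8%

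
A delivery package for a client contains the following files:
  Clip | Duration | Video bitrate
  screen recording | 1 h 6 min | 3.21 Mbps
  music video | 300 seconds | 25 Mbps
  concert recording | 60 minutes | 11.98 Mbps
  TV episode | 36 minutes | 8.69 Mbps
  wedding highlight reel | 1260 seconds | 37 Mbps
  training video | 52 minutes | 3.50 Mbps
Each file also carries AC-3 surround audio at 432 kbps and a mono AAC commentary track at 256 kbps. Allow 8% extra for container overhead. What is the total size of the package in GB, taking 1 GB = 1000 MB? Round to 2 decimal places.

20.19 GB

Audio total: 432 + 256 = 688 kbps = 0.688 Mbps.
screen recording: 3.898 Mbps × 3960 s × 1.08 = 16671.0 Mb
music video: 25.688 Mbps × 300 s × 1.08 = 8322.9 Mb
concert recording: 12.668 Mbps × 3600 s × 1.08 = 49253.2 Mb
TV episode: 9.378 Mbps × 2160 s × 1.08 = 21877.0 Mb
wedding highlight reel: 37.688 Mbps × 1260 s × 1.08 = 51285.8 Mb
training video: 4.188 Mbps × 3120 s × 1.08 = 14111.9 Mb
Total: 161521.8 Mb = 20190.2 MB.
= 20.19 GB.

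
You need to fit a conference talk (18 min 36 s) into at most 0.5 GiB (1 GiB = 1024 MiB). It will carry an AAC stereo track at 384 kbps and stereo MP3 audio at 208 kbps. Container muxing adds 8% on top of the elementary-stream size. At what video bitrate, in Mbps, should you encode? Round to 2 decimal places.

2.97 Mbps

Budget: 0.5 GiB = 4295.0 Mb.
Stream payload after overhead: 4295.0 / 1.08 = 3976.8 Mb.
18 min 36 s = 1116 s
Total bitrate budget: 3976.8 Mb / 1116 s = 3.563 Mbps.
Audio total: 384 + 208 = 592 kbps = 0.592 Mbps.
Video: 3.563 − 0.592 = 2.971 Mbps.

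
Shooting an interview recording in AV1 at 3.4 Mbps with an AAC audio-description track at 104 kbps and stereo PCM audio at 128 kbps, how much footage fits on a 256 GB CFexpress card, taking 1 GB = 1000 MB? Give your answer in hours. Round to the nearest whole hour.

Audio total: 104 + 128 = 232 kbps = 0.232 Mbps.
Total bitrate: 3.4 + 0.232 = 3.632 Mbps.
Capacity: 256 GB = 2,048,000 Mb.
Recording time: 2,048,000 / 3.632 = 563,877 s ≈ 157 hours.

157 hours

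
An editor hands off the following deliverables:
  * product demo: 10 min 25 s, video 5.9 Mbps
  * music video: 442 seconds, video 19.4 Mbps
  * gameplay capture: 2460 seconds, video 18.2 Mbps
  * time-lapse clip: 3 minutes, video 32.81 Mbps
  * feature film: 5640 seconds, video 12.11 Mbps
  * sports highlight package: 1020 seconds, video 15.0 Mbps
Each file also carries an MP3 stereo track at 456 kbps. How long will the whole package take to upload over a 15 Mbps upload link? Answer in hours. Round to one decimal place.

Audio: 456 kbps = 0.456 Mbps.
product demo: 6.356 Mbps × 625 s = 3972.5 Mb
music video: 19.856 Mbps × 442 s = 8776.4 Mb
gameplay capture: 18.656 Mbps × 2460 s = 45893.8 Mb
time-lapse clip: 33.266 Mbps × 180 s = 5987.9 Mb
feature film: 12.566 Mbps × 5640 s = 70872.2 Mb
sports highlight package: 15.456 Mbps × 1020 s = 15765.1 Mb
Total: 151267.9 Mb = 18908.5 MB.
At 15 Mbps: 151267.9 / 15 = 10085 s ≈ 2.8 hours.

2.8 hours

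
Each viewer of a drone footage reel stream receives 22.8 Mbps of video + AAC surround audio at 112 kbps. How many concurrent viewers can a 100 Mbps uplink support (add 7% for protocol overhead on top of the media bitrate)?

Audio: 112 kbps = 0.112 Mbps.
Per-viewer media rate: 22.912 Mbps.
On the wire with 7% overhead: 24.516 Mbps.
100 Mbps = 100.0 Mbps; 100.0 / 24.516 = 4.08 → 4 viewers.

4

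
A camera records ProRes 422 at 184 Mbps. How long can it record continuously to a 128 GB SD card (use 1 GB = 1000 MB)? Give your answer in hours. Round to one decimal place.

Capacity: 128 GB = 1,024,000 Mb.
Recording time: 1,024,000 / 184.000 = 5,565 s ≈ 1.55 hours.

1.5 hours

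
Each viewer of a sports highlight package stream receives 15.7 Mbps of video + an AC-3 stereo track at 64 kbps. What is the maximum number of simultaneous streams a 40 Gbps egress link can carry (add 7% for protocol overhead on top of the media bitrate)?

Audio: 64 kbps = 0.064 Mbps.
Per-viewer media rate: 15.764 Mbps.
On the wire with 7% overhead: 16.867 Mbps.
40 Gbps = 40,000 Mbps; 40,000 / 16.867 = 2371.43 → 2371 viewers.

2371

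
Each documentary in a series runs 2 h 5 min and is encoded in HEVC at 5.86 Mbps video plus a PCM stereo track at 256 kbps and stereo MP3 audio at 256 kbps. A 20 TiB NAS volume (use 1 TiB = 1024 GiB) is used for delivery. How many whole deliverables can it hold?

3681

2 h 5 min = 125 min = 7500 s
Audio total: 256 + 256 = 512 kbps = 0.512 Mbps.
Total bitrate: 6.372 Mbps.
Per item: 6.372 Mbps × 7500 s = 47,790 Mb = 5,974 MB.
Capacity: 20 TiB = 175,921,860 Mb; 3681.14 items → 3681 complete.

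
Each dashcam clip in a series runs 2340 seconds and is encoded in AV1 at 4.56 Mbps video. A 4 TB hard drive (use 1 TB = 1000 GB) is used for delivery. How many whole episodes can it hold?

2998

Per item: 4.560 Mbps × 2340 s = 10,670 Mb = 1,334 MB.
Capacity: 4 TB = 32,000,000 Mb; 2998.95 items → 2998 complete.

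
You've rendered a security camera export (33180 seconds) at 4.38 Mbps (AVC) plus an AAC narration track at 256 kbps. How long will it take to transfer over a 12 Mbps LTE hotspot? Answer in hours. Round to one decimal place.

3.6 hours

Audio: 256 kbps = 0.256 Mbps.
Total bitrate: 4.636 Mbps.
File: 4.636 Mbps × 33180 s = 153822.5 Mb.
At 12 Mbps: 153822.5 / 12 = 12818.5 s ≈ 3.56 hours.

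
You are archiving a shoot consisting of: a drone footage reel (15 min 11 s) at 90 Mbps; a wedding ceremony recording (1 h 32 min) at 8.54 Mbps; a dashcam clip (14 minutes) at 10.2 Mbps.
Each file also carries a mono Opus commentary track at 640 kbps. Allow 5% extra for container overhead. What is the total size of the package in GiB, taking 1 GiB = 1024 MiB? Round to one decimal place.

17.4 GiB

Audio: 640 kbps = 0.640 Mbps.
drone footage reel: 90.640 Mbps × 911 s × 1.05 = 86701.7 Mb
wedding ceremony recording: 9.180 Mbps × 5520 s × 1.05 = 53207.3 Mb
dashcam clip: 10.840 Mbps × 840 s × 1.05 = 9560.9 Mb
Total: 149469.9 Mb = 18683.7 MB.
= 17.40 GiB.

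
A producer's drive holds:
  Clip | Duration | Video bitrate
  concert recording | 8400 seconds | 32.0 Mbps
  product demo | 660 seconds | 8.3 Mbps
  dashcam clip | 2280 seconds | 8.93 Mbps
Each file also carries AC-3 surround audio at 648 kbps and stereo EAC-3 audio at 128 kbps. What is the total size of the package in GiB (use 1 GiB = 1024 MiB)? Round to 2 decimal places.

35.32 GiB

Audio total: 648 + 128 = 776 kbps = 0.776 Mbps.
concert recording: 32.776 Mbps × 8400 s = 275318.4 Mb
product demo: 9.076 Mbps × 660 s = 5990.2 Mb
dashcam clip: 9.706 Mbps × 2280 s = 22129.7 Mb
Total: 303438.2 Mb = 37929.8 MB.
= 35.32 GiB.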